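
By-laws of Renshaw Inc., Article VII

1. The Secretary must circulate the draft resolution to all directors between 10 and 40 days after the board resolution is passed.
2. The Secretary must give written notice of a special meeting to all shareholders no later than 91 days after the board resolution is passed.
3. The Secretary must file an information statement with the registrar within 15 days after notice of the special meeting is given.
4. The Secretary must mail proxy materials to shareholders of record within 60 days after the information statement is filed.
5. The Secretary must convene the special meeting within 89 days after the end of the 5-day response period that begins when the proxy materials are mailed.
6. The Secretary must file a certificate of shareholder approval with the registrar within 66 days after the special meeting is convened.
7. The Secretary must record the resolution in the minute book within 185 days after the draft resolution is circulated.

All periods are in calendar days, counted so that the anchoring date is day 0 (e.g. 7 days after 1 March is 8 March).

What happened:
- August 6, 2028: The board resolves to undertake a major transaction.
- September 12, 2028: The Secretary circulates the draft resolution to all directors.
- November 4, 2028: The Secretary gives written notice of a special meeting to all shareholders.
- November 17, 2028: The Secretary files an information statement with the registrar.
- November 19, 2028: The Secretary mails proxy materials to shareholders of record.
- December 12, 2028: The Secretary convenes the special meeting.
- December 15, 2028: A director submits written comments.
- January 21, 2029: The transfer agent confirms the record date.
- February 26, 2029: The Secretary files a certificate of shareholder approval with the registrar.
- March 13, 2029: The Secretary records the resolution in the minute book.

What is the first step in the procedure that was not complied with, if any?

Step 6

Step 1: the window is 10–40 days after August 6, 2028 (when the board resolution is passed), so August 16, 2028 through September 15, 2028; done September 12, 2028 — within the window.
Step 2: 91 days after August 6, 2028 (when the board resolution is passed) is November 5, 2028; November 4, 2028 is within that limit.
Step 3: 15 days after November 4, 2028 (when notice of the special meeting is given) is November 19, 2028; November 17, 2028 is within that limit.
Step 4: 60 days after November 17, 2028 (when the information statement is filed) is January 16, 2029; completed November 19, 2028, before the deadline.
Step 5: 89 days after November 24, 2028 (end of the 5-day response period, which began when the proxy materials are mailed on November 19, 2028) is February 21, 2029; done December 12, 2028 — timely.
Step 6: 66 days after December 12, 2028 (when the special meeting is convened) is February 16, 2029; not done until February 26, 2029, 10 days after the deadline.
The procedure was therefore not followed at step 6.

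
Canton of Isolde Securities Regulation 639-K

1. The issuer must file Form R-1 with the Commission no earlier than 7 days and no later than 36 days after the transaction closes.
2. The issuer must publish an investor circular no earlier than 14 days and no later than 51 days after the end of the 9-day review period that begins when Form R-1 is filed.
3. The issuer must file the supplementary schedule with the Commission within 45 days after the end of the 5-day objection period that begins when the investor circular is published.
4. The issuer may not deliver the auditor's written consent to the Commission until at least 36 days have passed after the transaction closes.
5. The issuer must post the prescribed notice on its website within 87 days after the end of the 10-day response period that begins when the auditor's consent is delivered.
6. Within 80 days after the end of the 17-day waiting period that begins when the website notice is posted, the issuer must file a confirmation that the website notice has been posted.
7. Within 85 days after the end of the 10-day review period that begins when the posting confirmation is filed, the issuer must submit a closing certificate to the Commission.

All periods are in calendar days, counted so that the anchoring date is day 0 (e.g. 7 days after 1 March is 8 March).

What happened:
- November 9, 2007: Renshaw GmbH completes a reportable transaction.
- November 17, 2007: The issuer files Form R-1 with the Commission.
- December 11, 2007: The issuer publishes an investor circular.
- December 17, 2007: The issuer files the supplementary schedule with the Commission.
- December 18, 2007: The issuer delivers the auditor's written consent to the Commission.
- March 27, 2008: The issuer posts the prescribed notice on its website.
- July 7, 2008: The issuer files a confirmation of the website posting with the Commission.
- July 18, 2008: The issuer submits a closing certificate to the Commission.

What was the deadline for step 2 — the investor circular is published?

January 16, 2008

Form R-1 is filed on November 17, 2007; the 9-day review period therefore ends November 26, 2007, and step 2 runs from that date. The window is 14–51 days after November 26, 2007; it closes on January 16, 2008.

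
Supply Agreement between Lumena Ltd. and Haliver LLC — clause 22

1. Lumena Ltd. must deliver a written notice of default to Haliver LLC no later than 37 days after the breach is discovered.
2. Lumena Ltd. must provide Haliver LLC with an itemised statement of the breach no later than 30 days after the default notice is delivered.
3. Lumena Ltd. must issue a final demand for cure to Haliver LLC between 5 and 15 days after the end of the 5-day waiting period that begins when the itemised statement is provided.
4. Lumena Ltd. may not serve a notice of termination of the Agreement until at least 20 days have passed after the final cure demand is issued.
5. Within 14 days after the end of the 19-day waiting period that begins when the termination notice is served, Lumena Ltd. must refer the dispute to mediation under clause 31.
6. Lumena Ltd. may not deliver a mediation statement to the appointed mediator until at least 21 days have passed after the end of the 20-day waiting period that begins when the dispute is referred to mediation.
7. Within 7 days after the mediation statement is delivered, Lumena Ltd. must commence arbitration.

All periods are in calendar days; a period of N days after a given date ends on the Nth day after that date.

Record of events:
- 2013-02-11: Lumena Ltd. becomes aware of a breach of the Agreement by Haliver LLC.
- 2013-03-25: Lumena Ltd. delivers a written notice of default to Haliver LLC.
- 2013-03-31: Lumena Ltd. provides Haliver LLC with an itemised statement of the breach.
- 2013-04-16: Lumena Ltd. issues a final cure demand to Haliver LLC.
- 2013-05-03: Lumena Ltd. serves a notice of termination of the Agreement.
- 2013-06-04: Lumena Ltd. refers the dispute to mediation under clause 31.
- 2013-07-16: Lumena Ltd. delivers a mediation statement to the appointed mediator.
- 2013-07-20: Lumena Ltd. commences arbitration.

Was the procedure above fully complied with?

No

Step 1: 37 days after 2013-02-11 (when the breach is discovered) is 2013-03-20; not done until 2013-03-25, 5 days after the deadline.
That is the first point of non-compliance.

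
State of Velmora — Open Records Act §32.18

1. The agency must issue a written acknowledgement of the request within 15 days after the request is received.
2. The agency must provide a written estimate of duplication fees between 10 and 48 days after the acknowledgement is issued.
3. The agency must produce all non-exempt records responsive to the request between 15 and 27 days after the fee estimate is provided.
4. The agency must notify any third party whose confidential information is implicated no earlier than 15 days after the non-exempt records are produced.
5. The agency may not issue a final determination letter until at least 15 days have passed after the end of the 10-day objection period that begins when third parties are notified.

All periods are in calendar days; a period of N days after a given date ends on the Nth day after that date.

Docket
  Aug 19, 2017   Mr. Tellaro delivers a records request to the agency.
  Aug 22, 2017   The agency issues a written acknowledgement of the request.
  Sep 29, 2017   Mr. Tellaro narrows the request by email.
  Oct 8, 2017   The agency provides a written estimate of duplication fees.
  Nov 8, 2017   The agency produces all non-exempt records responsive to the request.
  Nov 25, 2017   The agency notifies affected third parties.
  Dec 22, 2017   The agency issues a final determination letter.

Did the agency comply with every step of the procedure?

Step 1: 15 days after Aug 19, 2017 (when the request is received) is Sep 3, 2017; completed Aug 22, 2017, before the deadline.
Step 2: the window is 10–48 days after Aug 22, 2017 (when the acknowledgement is issued), so Sep 1, 2017 through Oct 9, 2017; Oct 8, 2017 falls inside that range.
Step 3: the window is 15–27 days after Oct 8, 2017 (when the fee estimate is provided), so Oct 23, 2017 through Nov 4, 2017; done Nov 8, 2017 — 4 days after the window closed.

No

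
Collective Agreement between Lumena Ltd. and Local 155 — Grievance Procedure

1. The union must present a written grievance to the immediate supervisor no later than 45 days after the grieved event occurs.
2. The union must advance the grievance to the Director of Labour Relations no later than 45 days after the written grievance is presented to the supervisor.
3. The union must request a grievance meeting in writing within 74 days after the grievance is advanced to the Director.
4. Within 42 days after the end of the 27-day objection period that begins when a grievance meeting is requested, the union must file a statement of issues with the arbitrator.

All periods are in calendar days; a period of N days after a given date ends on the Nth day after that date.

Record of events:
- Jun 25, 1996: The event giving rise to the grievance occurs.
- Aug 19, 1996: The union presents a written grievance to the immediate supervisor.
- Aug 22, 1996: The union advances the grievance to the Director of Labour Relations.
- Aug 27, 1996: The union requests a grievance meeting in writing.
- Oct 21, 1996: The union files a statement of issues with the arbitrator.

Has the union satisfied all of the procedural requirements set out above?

Step 1 — counting 45 days from Jun 25, 1996 (when the grieved event occurs) gives a deadline of Aug 9, 1996; Aug 19, 1996 misses that deadline by 10 days.

No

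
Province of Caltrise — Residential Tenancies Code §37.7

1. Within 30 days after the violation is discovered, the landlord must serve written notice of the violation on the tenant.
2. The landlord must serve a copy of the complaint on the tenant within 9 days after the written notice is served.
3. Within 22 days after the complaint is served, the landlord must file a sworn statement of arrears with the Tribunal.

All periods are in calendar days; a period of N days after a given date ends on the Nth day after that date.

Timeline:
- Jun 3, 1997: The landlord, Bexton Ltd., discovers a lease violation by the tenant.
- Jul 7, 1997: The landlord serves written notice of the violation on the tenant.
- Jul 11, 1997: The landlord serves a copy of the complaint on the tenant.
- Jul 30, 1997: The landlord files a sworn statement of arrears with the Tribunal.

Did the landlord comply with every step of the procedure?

No

Step 1: 30 days after Jun 3, 1997 (when the violation is discovered) is Jul 3, 1997; not done until Jul 7, 1997, 4 days after the deadline.
The procedure was therefore not followed at step 1.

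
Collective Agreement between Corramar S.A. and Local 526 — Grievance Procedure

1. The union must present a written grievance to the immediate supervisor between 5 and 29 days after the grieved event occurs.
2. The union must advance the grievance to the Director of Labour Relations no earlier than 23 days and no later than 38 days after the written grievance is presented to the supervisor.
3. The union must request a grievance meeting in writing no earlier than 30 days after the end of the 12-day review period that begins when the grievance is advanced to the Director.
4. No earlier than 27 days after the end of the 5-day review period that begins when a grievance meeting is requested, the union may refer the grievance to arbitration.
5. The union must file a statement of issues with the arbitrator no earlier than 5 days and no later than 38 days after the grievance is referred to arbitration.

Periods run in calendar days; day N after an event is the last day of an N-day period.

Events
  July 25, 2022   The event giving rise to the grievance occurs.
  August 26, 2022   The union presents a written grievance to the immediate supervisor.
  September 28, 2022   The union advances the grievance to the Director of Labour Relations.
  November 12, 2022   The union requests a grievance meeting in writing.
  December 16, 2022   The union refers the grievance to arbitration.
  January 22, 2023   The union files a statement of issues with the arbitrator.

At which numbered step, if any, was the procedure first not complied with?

Step 1

(1) the permitted window runs from July 25, 2022 + 5 = July 30, 2022 to July 25, 2022 + 29 = August 23, 2022; done August 26, 2022 — 3 days after the window closed.
That is the first point of non-compliance.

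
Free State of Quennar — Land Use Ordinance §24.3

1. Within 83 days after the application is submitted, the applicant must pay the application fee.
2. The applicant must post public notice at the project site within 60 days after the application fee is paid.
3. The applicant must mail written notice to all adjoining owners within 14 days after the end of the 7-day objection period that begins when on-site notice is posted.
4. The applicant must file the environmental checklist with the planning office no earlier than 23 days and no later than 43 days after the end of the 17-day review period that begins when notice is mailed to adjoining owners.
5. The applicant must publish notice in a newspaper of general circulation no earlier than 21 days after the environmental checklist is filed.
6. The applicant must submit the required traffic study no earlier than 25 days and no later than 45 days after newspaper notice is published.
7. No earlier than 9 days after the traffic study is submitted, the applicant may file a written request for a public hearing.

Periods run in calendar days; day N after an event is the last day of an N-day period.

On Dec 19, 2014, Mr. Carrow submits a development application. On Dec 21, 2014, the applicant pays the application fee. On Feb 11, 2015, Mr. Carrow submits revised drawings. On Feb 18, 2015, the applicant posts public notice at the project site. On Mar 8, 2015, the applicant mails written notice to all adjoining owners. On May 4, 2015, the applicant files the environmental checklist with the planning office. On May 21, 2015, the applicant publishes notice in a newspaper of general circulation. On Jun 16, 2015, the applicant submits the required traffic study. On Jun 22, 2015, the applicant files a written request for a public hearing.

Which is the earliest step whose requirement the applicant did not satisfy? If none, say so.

Step 5

Step 1 — counting 83 days from Dec 19, 2014 (when the application is submitted) gives a deadline of Mar 12, 2015; done Dec 21, 2014 — timely.
Step 2 — counting 60 days from Dec 21, 2014 (when the application fee is paid) gives a deadline of Feb 19, 2015; Feb 18, 2015 is within that limit.
Step 3 — counting 14 days from Feb 25, 2015 (end of the 7-day objection period, which began when on-site notice is posted on Feb 18, 2015) gives a deadline of Mar 11, 2015; Mar 8, 2015 is within that limit.
Step 4 — 23 and 43 days from Mar 25, 2015 (end of the 17-day review period, which began when notice is mailed to adjoining owners on Mar 8, 2015) are Apr 17, 2015 and May 7, 2015 respectively; done May 4, 2015, which is between those dates.
Step 5 — must wait 21 days from May 4, 2015 (when the environmental checklist is filed), so not before May 25, 2015; May 21, 2015 is 4 days before the earliest permitted date.
The analysis stops there.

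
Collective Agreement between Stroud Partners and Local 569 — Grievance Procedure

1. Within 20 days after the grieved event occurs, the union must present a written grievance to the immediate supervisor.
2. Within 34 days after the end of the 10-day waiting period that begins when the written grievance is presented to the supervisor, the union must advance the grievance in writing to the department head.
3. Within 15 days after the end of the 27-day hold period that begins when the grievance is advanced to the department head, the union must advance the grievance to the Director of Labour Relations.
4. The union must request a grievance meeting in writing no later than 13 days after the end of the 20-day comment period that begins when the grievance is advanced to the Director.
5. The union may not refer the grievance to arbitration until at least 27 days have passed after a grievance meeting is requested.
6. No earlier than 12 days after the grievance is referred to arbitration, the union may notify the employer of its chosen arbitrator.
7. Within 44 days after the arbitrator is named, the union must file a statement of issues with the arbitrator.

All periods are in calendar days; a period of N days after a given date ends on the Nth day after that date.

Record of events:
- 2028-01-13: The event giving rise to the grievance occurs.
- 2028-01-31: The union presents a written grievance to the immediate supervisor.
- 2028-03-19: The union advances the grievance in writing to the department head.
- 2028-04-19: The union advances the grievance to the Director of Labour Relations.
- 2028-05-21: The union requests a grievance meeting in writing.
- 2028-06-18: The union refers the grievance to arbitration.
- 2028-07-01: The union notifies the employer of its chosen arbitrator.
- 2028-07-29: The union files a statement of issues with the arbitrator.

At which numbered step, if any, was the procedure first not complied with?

Step 2

(1) due by 2028-01-13 + 20 days = 2028-02-02; completed 2028-01-31, before the deadline.
(2) due by 2028-02-10 + 34 days = 2028-03-15; 2028-03-19 misses that deadline by 4 days.
The procedure was therefore not followed at step 2.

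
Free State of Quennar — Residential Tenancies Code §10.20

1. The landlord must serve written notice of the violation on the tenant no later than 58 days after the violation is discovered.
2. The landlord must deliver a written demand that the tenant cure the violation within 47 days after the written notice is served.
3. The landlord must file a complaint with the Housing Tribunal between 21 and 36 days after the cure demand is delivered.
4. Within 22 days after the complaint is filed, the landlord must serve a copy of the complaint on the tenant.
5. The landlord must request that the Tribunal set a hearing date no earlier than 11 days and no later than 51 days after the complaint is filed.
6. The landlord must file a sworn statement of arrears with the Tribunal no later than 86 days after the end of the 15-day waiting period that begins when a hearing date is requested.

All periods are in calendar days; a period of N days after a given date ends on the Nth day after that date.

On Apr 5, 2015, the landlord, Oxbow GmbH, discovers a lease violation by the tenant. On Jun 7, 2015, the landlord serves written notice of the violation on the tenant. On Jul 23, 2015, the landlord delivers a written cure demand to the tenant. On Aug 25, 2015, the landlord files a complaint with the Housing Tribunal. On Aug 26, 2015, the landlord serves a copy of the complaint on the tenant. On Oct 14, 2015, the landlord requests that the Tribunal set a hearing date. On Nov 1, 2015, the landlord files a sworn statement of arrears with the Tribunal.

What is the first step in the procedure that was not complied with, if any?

Step 1

Step 1: 58 days after Apr 5, 2015 (when the violation is discovered) is Jun 2, 2015; Jun 7, 2015 misses that deadline by 5 days.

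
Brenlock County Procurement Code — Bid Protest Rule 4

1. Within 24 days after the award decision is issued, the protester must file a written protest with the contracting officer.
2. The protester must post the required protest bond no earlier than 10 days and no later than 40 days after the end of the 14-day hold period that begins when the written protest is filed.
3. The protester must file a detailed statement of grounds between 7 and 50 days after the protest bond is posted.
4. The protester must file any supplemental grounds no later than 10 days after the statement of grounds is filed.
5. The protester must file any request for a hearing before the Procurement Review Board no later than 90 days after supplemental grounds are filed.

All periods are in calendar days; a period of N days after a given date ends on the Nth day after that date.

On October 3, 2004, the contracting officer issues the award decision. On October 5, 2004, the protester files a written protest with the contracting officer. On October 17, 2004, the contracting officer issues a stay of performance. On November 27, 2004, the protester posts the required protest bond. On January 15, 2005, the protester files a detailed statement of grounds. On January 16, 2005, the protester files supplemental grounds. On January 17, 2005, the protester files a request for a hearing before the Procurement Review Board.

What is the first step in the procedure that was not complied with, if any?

(1) due by October 3, 2004 + 24 days = October 27, 2004; October 5, 2004 is within that limit.
(2) the permitted window runs from October 19, 2004 + 10 = October 29, 2004 to October 19, 2004 + 40 = November 28, 2004; done November 27, 2004, which is between those dates.
(3) the permitted window runs from November 27, 2004 + 7 = December 4, 2004 to November 27, 2004 + 50 = January 16, 2005; done January 15, 2005 — within the window.
(4) due by January 15, 2005 + 10 days = January 25, 2005; completed January 16, 2005, before the deadline.
(5) due by January 16, 2005 + 90 days = April 16, 2005; done January 17, 2005 — timely.

None — every step was satisfied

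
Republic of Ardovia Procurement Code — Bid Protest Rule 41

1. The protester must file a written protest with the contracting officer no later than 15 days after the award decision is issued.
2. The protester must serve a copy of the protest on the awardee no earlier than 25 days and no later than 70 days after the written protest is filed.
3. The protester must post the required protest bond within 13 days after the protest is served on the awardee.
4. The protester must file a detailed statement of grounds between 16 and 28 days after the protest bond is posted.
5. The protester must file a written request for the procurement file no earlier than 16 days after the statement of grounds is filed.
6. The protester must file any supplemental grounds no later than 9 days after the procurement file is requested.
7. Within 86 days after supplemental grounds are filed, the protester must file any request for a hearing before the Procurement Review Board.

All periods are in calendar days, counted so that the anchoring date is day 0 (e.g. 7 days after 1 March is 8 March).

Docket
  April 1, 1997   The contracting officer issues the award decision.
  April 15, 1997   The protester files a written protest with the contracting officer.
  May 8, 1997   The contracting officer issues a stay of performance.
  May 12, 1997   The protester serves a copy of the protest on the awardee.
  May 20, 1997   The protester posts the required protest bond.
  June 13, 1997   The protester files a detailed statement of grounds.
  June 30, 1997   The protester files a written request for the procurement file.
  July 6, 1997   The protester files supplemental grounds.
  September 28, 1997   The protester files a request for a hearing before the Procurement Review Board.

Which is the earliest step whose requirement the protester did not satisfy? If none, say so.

Step 1: 15 days after April 1, 1997 (when the award decision is issued) is April 16, 1997; completed April 15, 1997, before the deadline.
Step 2: the window is 25–70 days after April 15, 1997 (when the written protest is filed), so May 10, 1997 through June 24, 1997; done May 12, 1997, which is between those dates.
Step 3: 13 days after May 12, 1997 (when the protest is served on the awardee) is May 25, 1997; done May 20, 1997 — timely.
Step 4: the window is 16–28 days after May 20, 1997 (when the protest bond is posted), so June 5, 1997 through June 17, 1997; done June 13, 1997, which is between those dates.
Step 5: the earliest permitted date is 16 days after June 13, 1997 (when the statement of grounds is filed), i.e. June 29, 1997; June 30, 1997 is on or after that date.
Step 6: 9 days after June 30, 1997 (when the procurement file is requested) is July 9, 1997; completed July 6, 1997, before the deadline.
Step 7: 86 days after July 6, 1997 (when supplemental grounds are filed) is September 30, 1997; completed September 28, 1997, before the deadline.

None — every step was satisfied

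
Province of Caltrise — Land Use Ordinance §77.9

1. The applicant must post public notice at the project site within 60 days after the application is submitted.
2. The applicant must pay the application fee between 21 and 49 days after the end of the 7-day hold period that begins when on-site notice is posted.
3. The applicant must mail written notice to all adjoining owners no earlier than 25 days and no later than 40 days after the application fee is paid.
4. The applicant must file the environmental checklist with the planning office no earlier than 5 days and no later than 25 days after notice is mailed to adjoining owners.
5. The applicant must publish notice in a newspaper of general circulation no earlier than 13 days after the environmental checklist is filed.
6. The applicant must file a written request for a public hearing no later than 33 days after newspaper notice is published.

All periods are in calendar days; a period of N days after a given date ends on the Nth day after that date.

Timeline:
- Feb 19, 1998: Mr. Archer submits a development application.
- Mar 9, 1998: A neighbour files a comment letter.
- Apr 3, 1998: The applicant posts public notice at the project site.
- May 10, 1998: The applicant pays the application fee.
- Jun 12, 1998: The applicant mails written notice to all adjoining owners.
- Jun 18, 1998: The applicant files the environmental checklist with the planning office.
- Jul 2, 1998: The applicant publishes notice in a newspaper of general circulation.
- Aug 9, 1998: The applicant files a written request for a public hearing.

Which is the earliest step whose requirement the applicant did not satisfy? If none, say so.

(1) due by Feb 19, 1998 + 60 days = Apr 20, 1998; Apr 3, 1998 is within that limit.
(2) the permitted window runs from Apr 10, 1998 + 21 = May 1, 1998 to Apr 10, 1998 + 49 = May 29, 1998; done May 10, 1998 — within the window.
(3) the permitted window runs from May 10, 1998 + 25 = Jun 4, 1998 to May 10, 1998 + 40 = Jun 19, 1998; Jun 12, 1998 falls inside that range.
(4) the permitted window runs from Jun 12, 1998 + 5 = Jun 17, 1998 to Jun 12, 1998 + 25 = Jul 7, 1998; done Jun 18, 1998 — within the window.
(5) permitted from Jun 18, 1998 + 13 days = Jul 1, 1998 onward; done Jul 2, 1998 — permitted.
(6) due by Jul 2, 1998 + 33 days = Aug 4, 1998; done Aug 9, 1998 — 5 days late.

Step 6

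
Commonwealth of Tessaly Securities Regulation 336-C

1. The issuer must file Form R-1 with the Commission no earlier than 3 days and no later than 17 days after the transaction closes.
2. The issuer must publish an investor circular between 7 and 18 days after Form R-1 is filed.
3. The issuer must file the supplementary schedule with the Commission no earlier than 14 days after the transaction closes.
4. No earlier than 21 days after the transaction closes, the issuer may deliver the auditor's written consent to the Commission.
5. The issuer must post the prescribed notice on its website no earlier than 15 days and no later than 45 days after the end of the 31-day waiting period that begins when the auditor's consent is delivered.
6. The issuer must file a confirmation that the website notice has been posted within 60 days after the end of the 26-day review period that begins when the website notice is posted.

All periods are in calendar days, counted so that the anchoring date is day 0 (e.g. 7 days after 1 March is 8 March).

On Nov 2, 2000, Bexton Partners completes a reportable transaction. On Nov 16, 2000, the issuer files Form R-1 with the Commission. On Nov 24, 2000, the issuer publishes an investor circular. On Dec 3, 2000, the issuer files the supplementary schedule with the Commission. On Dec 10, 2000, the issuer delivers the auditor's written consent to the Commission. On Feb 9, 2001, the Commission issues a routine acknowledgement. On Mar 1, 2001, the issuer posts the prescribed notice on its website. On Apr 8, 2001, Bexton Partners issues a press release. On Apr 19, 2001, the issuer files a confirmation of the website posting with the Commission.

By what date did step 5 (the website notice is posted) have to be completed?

The auditor's consent is delivered on Dec 10, 2000; the 31-day waiting period therefore ends Jan 10, 2001, and step 5 runs from that date. The window is 15–45 days after Jan 10, 2001; it closes on Feb 24, 2001.

Feb 24, 2001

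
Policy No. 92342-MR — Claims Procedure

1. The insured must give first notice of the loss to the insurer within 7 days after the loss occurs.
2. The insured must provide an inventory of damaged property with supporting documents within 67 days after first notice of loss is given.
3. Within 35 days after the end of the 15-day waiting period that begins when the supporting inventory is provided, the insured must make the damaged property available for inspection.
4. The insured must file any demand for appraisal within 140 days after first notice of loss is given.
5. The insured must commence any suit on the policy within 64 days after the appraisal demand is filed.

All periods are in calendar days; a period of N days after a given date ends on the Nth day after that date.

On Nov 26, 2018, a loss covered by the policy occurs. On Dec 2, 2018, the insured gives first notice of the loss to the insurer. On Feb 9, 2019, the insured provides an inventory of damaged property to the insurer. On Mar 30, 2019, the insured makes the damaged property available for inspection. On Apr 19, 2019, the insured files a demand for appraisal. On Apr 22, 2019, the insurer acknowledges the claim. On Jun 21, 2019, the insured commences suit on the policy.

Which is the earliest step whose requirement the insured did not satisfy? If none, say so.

Step 2

(1) due by Nov 26, 2018 + 7 days = Dec 3, 2018; done Dec 2, 2018 — timely.
(2) due by Dec 2, 2018 + 67 days = Feb 7, 2019; done Feb 9, 2019 — 2 days late.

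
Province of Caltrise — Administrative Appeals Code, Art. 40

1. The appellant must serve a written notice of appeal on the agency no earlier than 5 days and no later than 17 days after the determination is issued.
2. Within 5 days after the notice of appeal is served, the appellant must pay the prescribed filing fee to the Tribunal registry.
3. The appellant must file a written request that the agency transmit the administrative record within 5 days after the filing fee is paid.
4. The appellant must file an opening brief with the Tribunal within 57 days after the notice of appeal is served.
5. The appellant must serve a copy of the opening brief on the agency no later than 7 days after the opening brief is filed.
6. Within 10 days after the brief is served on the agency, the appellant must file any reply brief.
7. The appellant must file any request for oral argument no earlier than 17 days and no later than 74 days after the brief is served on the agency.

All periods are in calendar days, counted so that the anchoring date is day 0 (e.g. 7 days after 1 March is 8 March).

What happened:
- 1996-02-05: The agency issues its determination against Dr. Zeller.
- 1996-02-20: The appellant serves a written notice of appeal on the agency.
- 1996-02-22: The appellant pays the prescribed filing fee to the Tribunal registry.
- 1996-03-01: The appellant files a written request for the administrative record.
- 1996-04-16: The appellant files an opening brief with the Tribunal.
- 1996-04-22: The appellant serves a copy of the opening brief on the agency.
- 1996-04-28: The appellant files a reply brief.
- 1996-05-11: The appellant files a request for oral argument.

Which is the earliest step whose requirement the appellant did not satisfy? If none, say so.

Step 3

Step 1 — 5 and 17 days from 1996-02-05 (when the determination is issued) are 1996-02-10 and 1996-02-22 respectively; done 1996-02-20 — within the window.
Step 2 — counting 5 days from 1996-02-20 (when the notice of appeal is served) gives a deadline of 1996-02-25; done 1996-02-22 — timely.
Step 3 — counting 5 days from 1996-02-22 (when the filing fee is paid) gives a deadline of 1996-02-27; not done until 1996-03-01, 3 days after the deadline.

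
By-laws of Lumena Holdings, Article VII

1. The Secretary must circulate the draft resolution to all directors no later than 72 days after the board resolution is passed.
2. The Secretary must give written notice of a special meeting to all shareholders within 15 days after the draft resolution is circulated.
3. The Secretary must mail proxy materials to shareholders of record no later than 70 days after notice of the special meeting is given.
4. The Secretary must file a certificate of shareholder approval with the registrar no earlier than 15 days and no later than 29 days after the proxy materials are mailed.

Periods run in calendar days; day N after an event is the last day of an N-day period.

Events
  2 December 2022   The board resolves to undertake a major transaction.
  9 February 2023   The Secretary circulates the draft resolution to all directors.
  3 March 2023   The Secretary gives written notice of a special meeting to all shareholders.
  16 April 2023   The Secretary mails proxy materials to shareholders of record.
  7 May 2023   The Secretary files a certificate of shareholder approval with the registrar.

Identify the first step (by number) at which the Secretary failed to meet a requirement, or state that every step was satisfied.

(1) due by 2 December 2022 + 72 days = 12 February 2023; 9 February 2023 is within that limit.
(2) due by 9 February 2023 + 15 days = 24 February 2023; done 3 March 2023 — 7 days late.

Step 2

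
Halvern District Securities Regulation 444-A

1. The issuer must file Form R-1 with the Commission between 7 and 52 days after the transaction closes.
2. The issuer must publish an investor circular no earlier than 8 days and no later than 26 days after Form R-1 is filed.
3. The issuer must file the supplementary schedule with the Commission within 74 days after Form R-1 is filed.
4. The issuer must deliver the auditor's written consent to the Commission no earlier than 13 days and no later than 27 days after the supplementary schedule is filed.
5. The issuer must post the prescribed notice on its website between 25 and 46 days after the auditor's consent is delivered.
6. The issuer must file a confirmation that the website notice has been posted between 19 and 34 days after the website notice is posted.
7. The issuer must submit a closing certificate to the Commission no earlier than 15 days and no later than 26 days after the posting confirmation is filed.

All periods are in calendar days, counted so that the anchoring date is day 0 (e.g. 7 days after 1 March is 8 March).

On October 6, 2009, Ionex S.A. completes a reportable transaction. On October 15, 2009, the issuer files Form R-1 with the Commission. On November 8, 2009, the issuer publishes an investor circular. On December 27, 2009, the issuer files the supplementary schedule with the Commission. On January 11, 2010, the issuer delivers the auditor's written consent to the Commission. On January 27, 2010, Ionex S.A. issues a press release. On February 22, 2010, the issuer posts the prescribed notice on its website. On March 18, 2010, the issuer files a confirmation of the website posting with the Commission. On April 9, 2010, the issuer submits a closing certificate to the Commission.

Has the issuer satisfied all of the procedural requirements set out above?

Yes

Step 1 — 7 and 52 days from October 6, 2009 (when the transaction closes) are October 13, 2009 and November 27, 2009 respectively; done October 15, 2009, which is between those dates.
Step 2 — 8 and 26 days from October 15, 2009 (when Form R-1 is filed) are October 23, 2009 and November 10, 2009 respectively; done November 8, 2009 — within the window.
Step 3 — counting 74 days from October 15, 2009 (when Form R-1 is filed) gives a deadline of December 28, 2009; done December 27, 2009 — timely.
Step 4 — 13 and 27 days from December 27, 2009 (when the supplementary schedule is filed) are January 9, 2010 and January 23, 2010 respectively; done January 11, 2010 — within the window.
Step 5 — 25 and 46 days from January 11, 2010 (when the auditor's consent is delivered) are February 5, 2010 and February 26, 2010 respectively; February 22, 2010 falls inside that range.
Step 6 — 19 and 34 days from February 22, 2010 (when the website notice is posted) are March 13, 2010 and March 28, 2010 respectively; March 18, 2010 falls inside that range.
Step 7 — 15 and 26 days from March 18, 2010 (when the posting confirmation is filed) are April 2, 2010 and April 13, 2010 respectively; done April 9, 2010, which is between those dates.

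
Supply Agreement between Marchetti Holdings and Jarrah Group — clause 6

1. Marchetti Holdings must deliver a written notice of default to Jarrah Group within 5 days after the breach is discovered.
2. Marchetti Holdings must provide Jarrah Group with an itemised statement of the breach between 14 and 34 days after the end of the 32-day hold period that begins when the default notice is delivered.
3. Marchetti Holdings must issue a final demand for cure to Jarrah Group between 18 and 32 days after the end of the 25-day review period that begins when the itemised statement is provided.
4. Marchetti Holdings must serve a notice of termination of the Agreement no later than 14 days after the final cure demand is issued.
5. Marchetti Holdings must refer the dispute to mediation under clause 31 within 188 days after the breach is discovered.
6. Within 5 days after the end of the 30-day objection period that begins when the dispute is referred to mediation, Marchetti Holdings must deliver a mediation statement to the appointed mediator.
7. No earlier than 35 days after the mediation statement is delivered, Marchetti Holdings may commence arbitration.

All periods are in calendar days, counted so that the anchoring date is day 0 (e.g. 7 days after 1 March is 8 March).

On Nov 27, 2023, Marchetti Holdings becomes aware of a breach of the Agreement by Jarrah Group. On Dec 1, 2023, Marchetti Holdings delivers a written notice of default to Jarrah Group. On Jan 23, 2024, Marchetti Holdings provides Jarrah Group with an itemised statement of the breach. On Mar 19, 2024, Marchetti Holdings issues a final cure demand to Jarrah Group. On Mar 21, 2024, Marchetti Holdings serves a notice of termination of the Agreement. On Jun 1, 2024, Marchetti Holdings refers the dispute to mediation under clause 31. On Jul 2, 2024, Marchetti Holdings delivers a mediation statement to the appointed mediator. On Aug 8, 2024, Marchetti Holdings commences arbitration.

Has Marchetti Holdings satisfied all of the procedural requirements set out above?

Yes

Step 1 — counting 5 days from Nov 27, 2023 (when the breach is discovered) gives a deadline of Dec 2, 2023; Dec 1, 2023 is within that limit.
Step 2 — 14 and 34 days from Jan 2, 2024 (end of the 32-day hold period, which began when the default notice is delivered on Dec 1, 2023) are Jan 16, 2024 and Feb 5, 2024 respectively; done Jan 23, 2024 — within the window.
Step 3 — 18 and 32 days from Feb 17, 2024 (end of the 25-day review period, which began when the itemised statement is provided on Jan 23, 2024) are Mar 6, 2024 and Mar 20, 2024 respectively; done Mar 19, 2024, which is between those dates.
Step 4 — counting 14 days from Mar 19, 2024 (when the final cure demand is issued) gives a deadline of Apr 2, 2024; Mar 21, 2024 is within that limit.
Step 5 — counting 188 days from Nov 27, 2023 (when the breach is discovered) gives a deadline of Jun 2, 2024; done Jun 1, 2024 — timely.
Step 6 — counting 5 days from Jul 1, 2024 (end of the 30-day objection period, which began when the dispute is referred to mediation on Jun 1, 2024) gives a deadline of Jul 6, 2024; completed Jul 2, 2024, before the deadline.
Step 7 — must wait 35 days from Jul 2, 2024 (when the mediation statement is delivered), so not before Aug 6, 2024; done Aug 8, 2024, after the minimum wait.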